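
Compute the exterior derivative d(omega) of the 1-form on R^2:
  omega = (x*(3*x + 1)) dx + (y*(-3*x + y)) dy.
d(omega) = (-3*y) dx ∧ dy

For a 1-form omega = sum_i f_i dx_i, the exterior derivative is
  d(omega) = sum_{i < j} (∂f_j/∂x_i - ∂f_i/∂x_j) dx_i ∧ dx_j.
  coefficient of dx ∧ dy: ∂f_2/∂x - ∂f_1/∂y = ∂(y*(-3*x + y))/∂x - ∂(x*(3*x + 1))/∂y = -3*y
Assembling: d(omega) = (-3*y) dx ∧ dy.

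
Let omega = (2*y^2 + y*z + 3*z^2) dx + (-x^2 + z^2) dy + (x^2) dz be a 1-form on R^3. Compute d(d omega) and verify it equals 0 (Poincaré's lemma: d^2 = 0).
d(d omega) = 0

Step 1: d omega = sum_{i<j} (∂f_j/∂x_i - ∂f_i/∂x_j) dx_i ∧ dx_j:
  coeff of dx ∧ dy: -2*x - 4*y - z
  coeff of dx ∧ dz: 2*x - y - 6*z
  coeff of dy ∧ dz: -2*z
Step 2: Apply d again to each 2-form coefficient. The only possible 3-form in R^3 is dx ∧ dy ∧ dz, with coefficient
  ∂(coeff of dy∧dz)/∂x - ∂(coeff of dx∧dz)/∂y + ∂(coeff of dx∧dy)/∂z
  = ∂/∂x (-2*z) - ∂/∂y (2*x - y - 6*z) + ∂/∂z (-2*x - 4*y - z).
Each of these terms simplifies to sums of mixed partials that cancel in pairs. The result is 0 (by equality of mixed partials for smooth functions — Schwarz / Clairaut).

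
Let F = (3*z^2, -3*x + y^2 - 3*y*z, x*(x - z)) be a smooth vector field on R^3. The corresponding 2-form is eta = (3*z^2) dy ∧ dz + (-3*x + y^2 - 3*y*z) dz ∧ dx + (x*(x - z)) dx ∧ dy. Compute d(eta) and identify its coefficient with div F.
d(eta) = (-x + 2*y - 3*z) dx ∧ dy ∧ dz; div F = -x + 2*y - 3*z

For a 2-form in R^3 of the form above, applying d gives a 3-form with coefficient ∂P/∂x + ∂Q/∂y + ∂R/∂z:
  ∂P/∂x = 0
  ∂Q/∂y = 2*y - 3*z
  ∂R/∂z = -x
Sum = -x + 2*y - 3*z, which is exactly div F.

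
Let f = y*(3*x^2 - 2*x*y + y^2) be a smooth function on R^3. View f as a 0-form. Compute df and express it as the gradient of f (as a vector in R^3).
df = (2*y*(3*x - y)) dx + (3*x^2 - 4*x*y + 3*y^2) dy + (0) dz; grad f = (2*y*(3*x - y), 3*x^2 - 4*x*y + 3*y^2, 0)

For a 0-form f, d f = (∂f/∂x) dx + (∂f/∂y) dy + (∂f/∂z) dz. The components of the vector representation are exactly the entries of grad f in Cartesian coordinates:
  ∂f/∂x = 2*y*(3*x - y)
  ∂f/∂y = 3*x^2 - 4*x*y + 3*y^2
  ∂f/∂z = 0.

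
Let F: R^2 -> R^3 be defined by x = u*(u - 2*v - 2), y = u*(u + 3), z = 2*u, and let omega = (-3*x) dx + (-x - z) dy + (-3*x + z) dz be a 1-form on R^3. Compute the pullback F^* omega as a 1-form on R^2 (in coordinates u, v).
F^* omega = (u*(-8*u^2 + 22*u*v + 9*u - 12*v^2 - 6*v + 4)) du + (6*u^2*(u - 2*v - 2)) dv

Using F^*(f dg) = (f ∘ F) d(g ∘ F), substitute each coordinate x_i by F_i(u, v) in f_i, and replace dx_i by d F_i = (∂F_i/∂u) du + (∂F_i/∂v) dv.
  For the x component: f_1(F) = 3*u*(-u + 2*v + 2); d F_1 = (2*u - 2*v - 2) du + (-2*u) dv
  For the y component: f_2(F) = u*(-u + 2*v); d F_2 = (2*u + 3) du + (0) dv
  For the z component: f_3(F) = u*(-3*u + 6*v + 8); d F_3 = (2) du + (0) dv
Combining and collecting du, dv coefficients:
  coeff of du: u*(-8*u^2 + 22*u*v + 9*u - 12*v^2 - 6*v + 4)
  coeff of dv: 6*u^2*(u - 2*v - 2)
F^* omega = (u*(-8*u^2 + 22*u*v + 9*u - 12*v^2 - 6*v + 4)) du + (6*u^2*(u - 2*v - 2)) dv.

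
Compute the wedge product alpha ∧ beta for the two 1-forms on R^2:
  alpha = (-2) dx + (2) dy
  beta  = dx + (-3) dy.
alpha ∧ beta = (4) dx ∧ dy

Distribute the wedge, using dx_i ∧ dx_j = -dx_j ∧ dx_i and dx_i ∧ dx_i = 0. For each pair (i, j) with i < j, the coefficient of dx_i ∧ dx_j in alpha ∧ beta is (alpha_i * beta_j - alpha_j * beta_i). Collecting: alpha ∧ beta = (4) dx ∧ dy.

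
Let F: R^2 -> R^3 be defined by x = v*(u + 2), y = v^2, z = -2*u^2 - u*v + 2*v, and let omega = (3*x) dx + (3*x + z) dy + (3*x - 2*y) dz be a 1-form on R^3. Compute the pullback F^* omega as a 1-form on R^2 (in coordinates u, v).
F^* omega = (2*v*(-6*u^2 + 4*u*v - 12*u + v^2)) du + (2*v*(-2*u^2 + 3*u*v + 6*u + 6*v + 12)) dv

Using F^*(f dg) = (f ∘ F) d(g ∘ F), substitute each coordinate x_i by F_i(u, v) in f_i, and replace dx_i by d F_i = (∂F_i/∂u) du + (∂F_i/∂v) dv.
  For the x component: f_1(F) = 3*v*(u + 2); d F_1 = (v) du + (u + 2) dv
  For the y component: f_2(F) = -2*u^2 + 2*u*v + 8*v; d F_2 = (0) du + (2*v) dv
  For the z component: f_3(F) = v*(3*u - 2*v + 6); d F_3 = (-4*u - v) du + (2 - u) dv
Combining and collecting du, dv coefficients:
  coeff of du: 2*v*(-6*u^2 + 4*u*v - 12*u + v^2)
  coeff of dv: 2*v*(-2*u^2 + 3*u*v + 6*u + 6*v + 12)
F^* omega = (2*v*(-6*u^2 + 4*u*v - 12*u + v^2)) du + (2*v*(-2*u^2 + 3*u*v + 6*u + 6*v + 12)) dv.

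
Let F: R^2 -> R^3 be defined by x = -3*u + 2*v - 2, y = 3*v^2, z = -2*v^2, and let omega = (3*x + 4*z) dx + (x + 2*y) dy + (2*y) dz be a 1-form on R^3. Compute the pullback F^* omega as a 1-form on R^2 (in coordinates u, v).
F^* omega = (27*u + 24*v^2 - 18*v + 18) du + (-18*u*v - 18*u + 12*v^3 - 4*v^2 - 12) dv

Using F^*(f dg) = (f ∘ F) d(g ∘ F), substitute each coordinate x_i by F_i(u, v) in f_i, and replace dx_i by d F_i = (∂F_i/∂u) du + (∂F_i/∂v) dv.
  For the x component: f_1(F) = -9*u - 8*v^2 + 6*v - 6; d F_1 = (-3) du + (2) dv
  For the y component: f_2(F) = -3*u + 6*v^2 + 2*v - 2; d F_2 = (0) du + (6*v) dv
  For the z component: f_3(F) = 6*v^2; d F_3 = (0) du + (-4*v) dv
Combining and collecting du, dv coefficients:
  coeff of du: 27*u + 24*v^2 - 18*v + 18
  coeff of dv: -18*u*v - 18*u + 12*v^3 - 4*v^2 - 12
F^* omega = (27*u + 24*v^2 - 18*v + 18) du + (-18*u*v - 18*u + 12*v^3 - 4*v^2 - 12) dv.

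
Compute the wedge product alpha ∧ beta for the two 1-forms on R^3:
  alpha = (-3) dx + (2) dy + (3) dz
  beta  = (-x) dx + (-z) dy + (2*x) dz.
alpha ∧ beta = (2*x + 3*z) dx ∧ dy + (-3*x) dx ∧ dz + (4*x + 3*z) dy ∧ dz

Distribute the wedge, using dx_i ∧ dx_j = -dx_j ∧ dx_i and dx_i ∧ dx_i = 0. For each pair (i, j) with i < j, the coefficient of dx_i ∧ dx_j in alpha ∧ beta is (alpha_i * beta_j - alpha_j * beta_i). Collecting: alpha ∧ beta = (2*x + 3*z) dx ∧ dy + (-3*x) dx ∧ dz + (4*x + 3*z) dy ∧ dz.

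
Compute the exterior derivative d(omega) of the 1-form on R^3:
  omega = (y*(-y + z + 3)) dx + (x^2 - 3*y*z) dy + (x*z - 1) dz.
d(omega) = (2*x + 2*y - z - 3) dx ∧ dy + (-y + z) dx ∧ dz + (3*y) dy ∧ dz

For a 1-form omega = sum_i f_i dx_i, the exterior derivative is
  d(omega) = sum_{i < j} (∂f_j/∂x_i - ∂f_i/∂x_j) dx_i ∧ dx_j.
  coefficient of dx ∧ dy: ∂f_2/∂x - ∂f_1/∂y = ∂(x^2 - 3*y*z)/∂x - ∂(y*(-y + z + 3))/∂y = 2*x + 2*y - z - 3
  coefficient of dx ∧ dz: ∂f_3/∂x - ∂f_1/∂z = ∂(x*z - 1)/∂x - ∂(y*(-y + z + 3))/∂z = -y + z
  coefficient of dy ∧ dz: ∂f_3/∂y - ∂f_2/∂z = ∂(x*z - 1)/∂y - ∂(x^2 - 3*y*z)/∂z = 3*y
Assembling: d(omega) = (2*x + 2*y - z - 3) dx ∧ dy + (-y + z) dx ∧ dz + (3*y) dy ∧ dz.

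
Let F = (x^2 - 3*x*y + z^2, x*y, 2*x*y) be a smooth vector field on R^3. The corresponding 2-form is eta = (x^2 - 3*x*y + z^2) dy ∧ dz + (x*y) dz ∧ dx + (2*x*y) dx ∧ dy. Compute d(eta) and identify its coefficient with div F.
d(eta) = (3*x - 3*y) dx ∧ dy ∧ dz; div F = 3*x - 3*y

For a 2-form in R^3 of the form above, applying d gives a 3-form with coefficient ∂P/∂x + ∂Q/∂y + ∂R/∂z:
  ∂P/∂x = 2*x - 3*y
  ∂Q/∂y = x
  ∂R/∂z = 0
Sum = 3*x - 3*y, which is exactly div F.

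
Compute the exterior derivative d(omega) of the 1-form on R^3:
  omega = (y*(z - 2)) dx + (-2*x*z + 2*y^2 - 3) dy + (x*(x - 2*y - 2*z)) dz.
d(omega) = (2 - 3*z) dx ∧ dy + (2*x - 3*y - 2*z) dx ∧ dz

For a 1-form omega = sum_i f_i dx_i, the exterior derivative is
  d(omega) = sum_{i < j} (∂f_j/∂x_i - ∂f_i/∂x_j) dx_i ∧ dx_j.
  coefficient of dx ∧ dy: ∂f_2/∂x - ∂f_1/∂y = ∂(-2*x*z + 2*y^2 - 3)/∂x - ∂(y*(z - 2))/∂y = 2 - 3*z
  coefficient of dx ∧ dz: ∂f_3/∂x - ∂f_1/∂z = ∂(x*(x - 2*y - 2*z))/∂x - ∂(y*(z - 2))/∂z = 2*x - 3*y - 2*z
Assembling: d(omega) = (2 - 3*z) dx ∧ dy + (2*x - 3*y - 2*z) dx ∧ dz.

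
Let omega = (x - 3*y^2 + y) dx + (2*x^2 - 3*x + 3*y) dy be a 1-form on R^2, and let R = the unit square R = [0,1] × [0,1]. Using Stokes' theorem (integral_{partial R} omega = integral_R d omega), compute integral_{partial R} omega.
integral_(partial R) omega = 1

Stokes: integral_partial_R omega = integral_R d omega with d omega = (∂Q/∂x - ∂P/∂y) dx ∧ dy.
  ∂Q/∂x = 4*x - 3
  ∂P/∂y = 1 - 6*y
  integrand = ∂Q/∂x - ∂P/∂y = 4*x + 6*y - 4.
Integrating over R: integral_0^1 integral_0^1 (4*x + 6*y - 4) dx dy = 1.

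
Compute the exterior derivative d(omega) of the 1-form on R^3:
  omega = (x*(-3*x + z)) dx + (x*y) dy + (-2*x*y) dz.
d(omega) = (y) dx ∧ dy + (-x - 2*y) dx ∧ dz + (-2*x) dy ∧ dz

For a 1-form omega = sum_i f_i dx_i, the exterior derivative is
  d(omega) = sum_{i < j} (∂f_j/∂x_i - ∂f_i/∂x_j) dx_i ∧ dx_j.
  coefficient of dx ∧ dy: ∂f_2/∂x - ∂f_1/∂y = ∂(x*y)/∂x - ∂(x*(-3*x + z))/∂y = y
  coefficient of dx ∧ dz: ∂f_3/∂x - ∂f_1/∂z = ∂(-2*x*y)/∂x - ∂(x*(-3*x + z))/∂z = -x - 2*y
  coefficient of dy ∧ dz: ∂f_3/∂y - ∂f_2/∂z = ∂(-2*x*y)/∂y - ∂(x*y)/∂z = -2*x
Assembling: d(omega) = (y) dx ∧ dy + (-x - 2*y) dx ∧ dz + (-2*x) dy ∧ dz.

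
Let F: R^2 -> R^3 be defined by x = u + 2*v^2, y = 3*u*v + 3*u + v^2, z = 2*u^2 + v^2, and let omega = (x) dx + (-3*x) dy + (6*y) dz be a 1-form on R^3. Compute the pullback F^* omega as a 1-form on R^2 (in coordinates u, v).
F^* omega = (72*u^2*v + 72*u^2 + 24*u*v^2 - 9*u*v - 8*u - 18*v^3 - 16*v^2) du + (-9*u^2 + 18*u*v^2 + 34*u*v + 8*v^3) dv

Using F^*(f dg) = (f ∘ F) d(g ∘ F), substitute each coordinate x_i by F_i(u, v) in f_i, and replace dx_i by d F_i = (∂F_i/∂u) du + (∂F_i/∂v) dv.
  For the x component: f_1(F) = u + 2*v^2; d F_1 = (1) du + (4*v) dv
  For the y component: f_2(F) = -3*u - 6*v^2; d F_2 = (3*v + 3) du + (3*u + 2*v) dv
  For the z component: f_3(F) = 18*u*v + 18*u + 6*v^2; d F_3 = (4*u) du + (2*v) dv
Combining and collecting du, dv coefficients:
  coeff of du: 72*u^2*v + 72*u^2 + 24*u*v^2 - 9*u*v - 8*u - 18*v^3 - 16*v^2
  coeff of dv: -9*u^2 + 18*u*v^2 + 34*u*v + 8*v^3
F^* omega = (72*u^2*v + 72*u^2 + 24*u*v^2 - 9*u*v - 8*u - 18*v^3 - 16*v^2) du + (-9*u^2 + 18*u*v^2 + 34*u*v + 8*v^3) dv.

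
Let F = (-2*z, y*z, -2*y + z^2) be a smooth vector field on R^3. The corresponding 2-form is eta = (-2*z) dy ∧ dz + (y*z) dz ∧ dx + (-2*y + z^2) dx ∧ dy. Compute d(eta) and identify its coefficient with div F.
d(eta) = (3*z) dx ∧ dy ∧ dz; div F = 3*z

For a 2-form in R^3 of the form above, applying d gives a 3-form with coefficient ∂P/∂x + ∂Q/∂y + ∂R/∂z:
  ∂P/∂x = 0
  ∂Q/∂y = z
  ∂R/∂z = 2*z
Sum = 3*z, which is exactly div F.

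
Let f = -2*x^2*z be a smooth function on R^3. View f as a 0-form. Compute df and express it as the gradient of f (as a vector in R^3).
df = (-4*x*z) dx + (0) dy + (-2*x^2) dz; grad f = (-4*x*z, 0, -2*x^2)

For a 0-form f, d f = (∂f/∂x) dx + (∂f/∂y) dy + (∂f/∂z) dz. The components of the vector representation are exactly the entries of grad f in Cartesian coordinates:
  ∂f/∂x = -4*x*z
  ∂f/∂y = 0
  ∂f/∂z = -2*x^2.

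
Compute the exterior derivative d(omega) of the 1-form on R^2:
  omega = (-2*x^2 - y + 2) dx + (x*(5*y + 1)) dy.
d(omega) = (5*y + 2) dx ∧ dy

For a 1-form omega = sum_i f_i dx_i, the exterior derivative is
  d(omega) = sum_{i < j} (∂f_j/∂x_i - ∂f_i/∂x_j) dx_i ∧ dx_j.
  coefficient of dx ∧ dy: ∂f_2/∂x - ∂f_1/∂y = ∂(x*(5*y + 1))/∂x - ∂(-2*x^2 - y + 2)/∂y = 5*y + 2
Assembling: d(omega) = (5*y + 2) dx ∧ dy.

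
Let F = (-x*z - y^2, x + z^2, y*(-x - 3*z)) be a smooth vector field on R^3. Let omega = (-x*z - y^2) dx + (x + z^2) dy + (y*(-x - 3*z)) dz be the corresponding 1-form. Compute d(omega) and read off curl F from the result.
d(omega) = (-x - 5*z) dy ∧ dz + (-x + y) dz ∧ dx + (2*y + 1) dx ∧ dy; curl F = (-x - 5*z, -x + y, 2*y + 1)

d omega = sum_{i<j} (∂f_j/∂x_i - ∂f_i/∂x_j) dx_i ∧ dx_j. Under the identification (dy ∧ dz, dz ∧ dx, dx ∧ dy) ↔ (e_x, e_y, e_z), the coefficients are exactly the components of curl F. Compute:
  ∂R/∂y - ∂Q/∂z = (-x - 3*z) - (2*z) = -x - 5*z
  ∂P/∂z - ∂R/∂x = (-x) - (-y) = -x + y
  ∂Q/∂x - ∂P/∂y = (1) - (-2*y) = 2*y + 1.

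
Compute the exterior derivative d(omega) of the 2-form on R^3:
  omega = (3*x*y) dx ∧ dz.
d(omega) = (-3*x) dx ∧ dy ∧ dz

For a 2-form omega = sum_{i<j} g_{ij} dx_i ∧ dx_j, the exterior derivative is
  d(omega) = sum_{i<j} d(g_{ij}) ∧ dx_i ∧ dx_j = sum_{i<j, k} (∂g_{ij}/∂x_k) dx_k ∧ dx_i ∧ dx_j.
Expand each term, using dx_k ∧ dx_i ∧ dx_j = sgn(permutation) dx_{(a)} ∧ dx_{(b)} ∧ dx_{(c)} with (a < b < c) sorted:
  d(3*x*y) includes (∂/∂y)(3*x*y) dy = (3*x) dy, which multiplied by dx ∧ dz gives (-3*x) dx ∧ dy ∧ dz
Collecting like 3-forms: d(omega) = (-3*x) dx ∧ dy ∧ dz.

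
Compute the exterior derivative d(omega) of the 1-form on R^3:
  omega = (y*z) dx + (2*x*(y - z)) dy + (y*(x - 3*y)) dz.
d(omega) = (2*y - 3*z) dx ∧ dy + (3*x - 6*y) dy ∧ dz

For a 1-form omega = sum_i f_i dx_i, the exterior derivative is
  d(omega) = sum_{i < j} (∂f_j/∂x_i - ∂f_i/∂x_j) dx_i ∧ dx_j.
  coefficient of dx ∧ dy: ∂f_2/∂x - ∂f_1/∂y = ∂(2*x*(y - z))/∂x - ∂(y*z)/∂y = 2*y - 3*z
  coefficient of dy ∧ dz: ∂f_3/∂y - ∂f_2/∂z = ∂(y*(x - 3*y))/∂y - ∂(2*x*(y - z))/∂z = 3*x - 6*y
Assembling: d(omega) = (2*y - 3*z) dx ∧ dy + (3*x - 6*y) dy ∧ dz.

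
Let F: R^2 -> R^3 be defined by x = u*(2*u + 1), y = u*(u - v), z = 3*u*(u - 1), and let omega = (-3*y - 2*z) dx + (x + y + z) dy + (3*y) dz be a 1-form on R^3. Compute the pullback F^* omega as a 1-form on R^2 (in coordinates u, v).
F^* omega = (u*(-6*u^2 - 14*u*v + 2*u + v^2 + 14*v + 6)) du + (u^2*(-6*u + v + 2)) dv

Using F^*(f dg) = (f ∘ F) d(g ∘ F), substitute each coordinate x_i by F_i(u, v) in f_i, and replace dx_i by d F_i = (∂F_i/∂u) du + (∂F_i/∂v) dv.
  For the x component: f_1(F) = 3*u*(-3*u + v + 2); d F_1 = (4*u + 1) du + (0) dv
  For the y component: f_2(F) = u*(6*u - v - 2); d F_2 = (2*u - v) du + (-u) dv
  For the z component: f_3(F) = 3*u*(u - v); d F_3 = (6*u - 3) du + (0) dv
Combining and collecting du, dv coefficients:
  coeff of du: u*(-6*u^2 - 14*u*v + 2*u + v^2 + 14*v + 6)
  coeff of dv: u^2*(-6*u + v + 2)
F^* omega = (u*(-6*u^2 - 14*u*v + 2*u + v^2 + 14*v + 6)) du + (u^2*(-6*u + v + 2)) dv.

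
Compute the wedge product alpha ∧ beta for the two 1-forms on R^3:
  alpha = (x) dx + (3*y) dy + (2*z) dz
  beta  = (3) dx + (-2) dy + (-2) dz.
alpha ∧ beta = (-2*x - 9*y) dx ∧ dy + (-2*x - 6*z) dx ∧ dz + (-6*y + 4*z) dy ∧ dz

Distribute the wedge, using dx_i ∧ dx_j = -dx_j ∧ dx_i and dx_i ∧ dx_i = 0. For each pair (i, j) with i < j, the coefficient of dx_i ∧ dx_j in alpha ∧ beta is (alpha_i * beta_j - alpha_j * beta_i). Collecting: alpha ∧ beta = (-2*x - 9*y) dx ∧ dy + (-2*x - 6*z) dx ∧ dz + (-6*y + 4*z) dy ∧ dz.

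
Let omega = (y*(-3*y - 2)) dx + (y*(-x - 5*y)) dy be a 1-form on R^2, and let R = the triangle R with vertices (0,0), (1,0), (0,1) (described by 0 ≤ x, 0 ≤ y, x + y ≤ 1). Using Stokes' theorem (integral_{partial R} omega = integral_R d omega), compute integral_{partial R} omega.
integral_(partial R) omega = 11/6

Stokes: integral_partial_R omega = integral_R d omega with d omega = (∂Q/∂x - ∂P/∂y) dx ∧ dy.
  ∂Q/∂x = -y
  ∂P/∂y = -6*y - 2
  integrand = ∂Q/∂x - ∂P/∂y = 5*y + 2.
Integrating over R: integral_0^1 integral_0^{1-x} (5*y + 2) dy dx = 11/6.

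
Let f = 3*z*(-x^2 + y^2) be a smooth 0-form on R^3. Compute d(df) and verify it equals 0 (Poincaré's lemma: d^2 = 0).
d(df) = 0

Step 1: df = sum_i (∂f/∂x_i) dx_i = (-6*x*z) dx + (6*y*z) dy + (-3*x^2 + 3*y^2) dz.
Step 2: Apply d again. Using the 1-form formula, the coefficient of dx ∧ dy in d(df) is ∂^2 f/∂x ∂y - ∂^2 f/∂y ∂x = (0) - (0) = 0 (equality of mixed partials for smooth f).
Similarly for dx ∧ dz and dy ∧ dz — all coefficients vanish. So d(df) = 0.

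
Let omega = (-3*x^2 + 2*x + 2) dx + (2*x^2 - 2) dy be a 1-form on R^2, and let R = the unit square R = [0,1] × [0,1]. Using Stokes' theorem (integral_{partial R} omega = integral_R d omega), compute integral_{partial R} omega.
integral_(partial R) omega = 2

Stokes: integral_partial_R omega = integral_R d omega with d omega = (∂Q/∂x - ∂P/∂y) dx ∧ dy.
  ∂Q/∂x = 4*x
  ∂P/∂y = 0
  integrand = ∂Q/∂x - ∂P/∂y = 4*x.
Integrating over R: integral_0^1 integral_0^1 (4*x) dx dy = 2.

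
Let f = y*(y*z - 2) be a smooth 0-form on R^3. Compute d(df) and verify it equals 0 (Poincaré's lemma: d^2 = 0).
d(df) = 0

Step 1: df = sum_i (∂f/∂x_i) dx_i = (0) dx + (2*y*z - 2) dy + (y^2) dz.
Step 2: Apply d again. Using the 1-form formula, the coefficient of dx ∧ dy in d(df) is ∂^2 f/∂x ∂y - ∂^2 f/∂y ∂x = (0) - (0) = 0 (equality of mixed partials for smooth f).
Similarly for dx ∧ dz and dy ∧ dz — all coefficients vanish. So d(df) = 0.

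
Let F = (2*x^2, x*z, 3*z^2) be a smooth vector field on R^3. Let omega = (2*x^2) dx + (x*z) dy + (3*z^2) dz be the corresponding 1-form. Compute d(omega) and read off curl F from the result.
d(omega) = (-x) dy ∧ dz + (0) dz ∧ dx + (z) dx ∧ dy; curl F = (-x, 0, z)

d omega = sum_{i<j} (∂f_j/∂x_i - ∂f_i/∂x_j) dx_i ∧ dx_j. Under the identification (dy ∧ dz, dz ∧ dx, dx ∧ dy) ↔ (e_x, e_y, e_z), the coefficients are exactly the components of curl F. Compute:
  ∂R/∂y - ∂Q/∂z = (0) - (x) = -x
  ∂P/∂z - ∂R/∂x = (0) - (0) = 0
  ∂Q/∂x - ∂P/∂y = (z) - (0) = z.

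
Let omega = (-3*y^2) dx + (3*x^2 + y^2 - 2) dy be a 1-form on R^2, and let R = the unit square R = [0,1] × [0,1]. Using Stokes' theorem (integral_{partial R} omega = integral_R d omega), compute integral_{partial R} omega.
integral_(partial R) omega = 6

Stokes: integral_partial_R omega = integral_R d omega with d omega = (∂Q/∂x - ∂P/∂y) dx ∧ dy.
  ∂Q/∂x = 6*x
  ∂P/∂y = -6*y
  integrand = ∂Q/∂x - ∂P/∂y = 6*x + 6*y.
Integrating over R: integral_0^1 integral_0^1 (6*x + 6*y) dx dy = 6.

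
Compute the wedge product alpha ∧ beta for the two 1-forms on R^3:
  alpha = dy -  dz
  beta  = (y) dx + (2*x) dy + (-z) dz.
alpha ∧ beta = (-y) dx ∧ dy + (2*x - z) dy ∧ dz + (y) dx ∧ dz

Distribute the wedge, using dx_i ∧ dx_j = -dx_j ∧ dx_i and dx_i ∧ dx_i = 0. For each pair (i, j) with i < j, the coefficient of dx_i ∧ dx_j in alpha ∧ beta is (alpha_i * beta_j - alpha_j * beta_i). Collecting: alpha ∧ beta = (-y) dx ∧ dy + (2*x - z) dy ∧ dz + (y) dx ∧ dz.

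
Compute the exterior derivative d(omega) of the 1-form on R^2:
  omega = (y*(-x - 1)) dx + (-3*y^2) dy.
d(omega) = (x + 1) dx ∧ dy

For a 1-form omega = sum_i f_i dx_i, the exterior derivative is
  d(omega) = sum_{i < j} (∂f_j/∂x_i - ∂f_i/∂x_j) dx_i ∧ dx_j.
  coefficient of dx ∧ dy: ∂f_2/∂x - ∂f_1/∂y = ∂(-3*y^2)/∂x - ∂(y*(-x - 1))/∂y = x + 1
Assembling: d(omega) = (x + 1) dx ∧ dy.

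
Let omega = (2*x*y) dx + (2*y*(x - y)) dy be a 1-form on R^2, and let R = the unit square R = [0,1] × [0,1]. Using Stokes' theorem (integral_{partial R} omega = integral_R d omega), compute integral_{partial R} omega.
integral_(partial R) omega = 0

Stokes: integral_partial_R omega = integral_R d omega with d omega = (∂Q/∂x - ∂P/∂y) dx ∧ dy.
  ∂Q/∂x = 2*y
  ∂P/∂y = 2*x
  integrand = ∂Q/∂x - ∂P/∂y = -2*x + 2*y.
Integrating over R: integral_0^1 integral_0^1 (-2*x + 2*y) dx dy = 0.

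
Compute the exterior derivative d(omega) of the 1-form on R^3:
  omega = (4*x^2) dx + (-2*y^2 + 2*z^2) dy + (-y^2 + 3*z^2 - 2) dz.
d(omega) = (-2*y - 4*z) dy ∧ dz

For a 1-form omega = sum_i f_i dx_i, the exterior derivative is
  d(omega) = sum_{i < j} (∂f_j/∂x_i - ∂f_i/∂x_j) dx_i ∧ dx_j.
  coefficient of dy ∧ dz: ∂f_3/∂y - ∂f_2/∂z = ∂(-y^2 + 3*z^2 - 2)/∂y - ∂(-2*y^2 + 2*z^2)/∂z = -2*y - 4*z
Assembling: d(omega) = (-2*y - 4*z) dy ∧ dz.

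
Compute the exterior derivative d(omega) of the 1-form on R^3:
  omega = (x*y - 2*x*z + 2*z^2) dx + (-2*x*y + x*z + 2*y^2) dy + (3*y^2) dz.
d(omega) = (-x - 2*y + z) dx ∧ dy + (2*x - 4*z) dx ∧ dz + (-x + 6*y) dy ∧ dz

For a 1-form omega = sum_i f_i dx_i, the exterior derivative is
  d(omega) = sum_{i < j} (∂f_j/∂x_i - ∂f_i/∂x_j) dx_i ∧ dx_j.
  coefficient of dx ∧ dy: ∂f_2/∂x - ∂f_1/∂y = ∂(-2*x*y + x*z + 2*y^2)/∂x - ∂(x*y - 2*x*z + 2*z^2)/∂y = -x - 2*y + z
  coefficient of dx ∧ dz: ∂f_3/∂x - ∂f_1/∂z = ∂(3*y^2)/∂x - ∂(x*y - 2*x*z + 2*z^2)/∂z = 2*x - 4*z
  coefficient of dy ∧ dz: ∂f_3/∂y - ∂f_2/∂z = ∂(3*y^2)/∂y - ∂(-2*x*y + x*z + 2*y^2)/∂z = -x + 6*y
Assembling: d(omega) = (-x - 2*y + z) dx ∧ dy + (2*x - 4*z) dx ∧ dz + (-x + 6*y) dy ∧ dz.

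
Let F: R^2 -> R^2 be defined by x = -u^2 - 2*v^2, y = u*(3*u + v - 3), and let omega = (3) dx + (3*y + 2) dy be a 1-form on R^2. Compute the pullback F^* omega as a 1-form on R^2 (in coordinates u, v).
F^* omega = (54*u^3 + 27*u^2*v - 81*u^2 + 3*u*v^2 - 18*u*v + 33*u + 2*v - 6) du + (9*u^3 + 3*u^2*v - 9*u^2 + 2*u - 12*v) dv

Using F^*(f dg) = (f ∘ F) d(g ∘ F), substitute each coordinate x_i by F_i(u, v) in f_i, and replace dx_i by d F_i = (∂F_i/∂u) du + (∂F_i/∂v) dv.
  For the x component: f_1(F) = 3; d F_1 = (-2*u) du + (-4*v) dv
  For the y component: f_2(F) = 9*u^2 + 3*u*v - 9*u + 2; d F_2 = (6*u + v - 3) du + (u) dv
Combining and collecting du, dv coefficients:
  coeff of du: 54*u^3 + 27*u^2*v - 81*u^2 + 3*u*v^2 - 18*u*v + 33*u + 2*v - 6
  coeff of dv: 9*u^3 + 3*u^2*v - 9*u^2 + 2*u - 12*v
F^* omega = (54*u^3 + 27*u^2*v - 81*u^2 + 3*u*v^2 - 18*u*v + 33*u + 2*v - 6) du + (9*u^3 + 3*u^2*v - 9*u^2 + 2*u - 12*v) dv.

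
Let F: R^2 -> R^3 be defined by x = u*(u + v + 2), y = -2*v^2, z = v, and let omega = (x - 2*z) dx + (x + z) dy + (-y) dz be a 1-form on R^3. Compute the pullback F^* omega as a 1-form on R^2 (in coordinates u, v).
F^* omega = (2*u^3 + 3*u^2*v + 6*u^2 + u*v^2 + 4*u - 2*v^2 - 4*v) du + (u^3 - 3*u^2*v + 2*u^2 - 4*u*v^2 - 10*u*v - 2*v^2) dv

Using F^*(f dg) = (f ∘ F) d(g ∘ F), substitute each coordinate x_i by F_i(u, v) in f_i, and replace dx_i by d F_i = (∂F_i/∂u) du + (∂F_i/∂v) dv.
  For the x component: f_1(F) = u^2 + u*v + 2*u - 2*v; d F_1 = (2*u + v + 2) du + (u) dv
  For the y component: f_2(F) = u^2 + u*v + 2*u + v; d F_2 = (0) du + (-4*v) dv
  For the z component: f_3(F) = 2*v^2; d F_3 = (0) du + (1) dv
Combining and collecting du, dv coefficients:
  coeff of du: 2*u^3 + 3*u^2*v + 6*u^2 + u*v^2 + 4*u - 2*v^2 - 4*v
  coeff of dv: u^3 - 3*u^2*v + 2*u^2 - 4*u*v^2 - 10*u*v - 2*v^2
F^* omega = (2*u^3 + 3*u^2*v + 6*u^2 + u*v^2 + 4*u - 2*v^2 - 4*v) du + (u^3 - 3*u^2*v + 2*u^2 - 4*u*v^2 - 10*u*v - 2*v^2) dv.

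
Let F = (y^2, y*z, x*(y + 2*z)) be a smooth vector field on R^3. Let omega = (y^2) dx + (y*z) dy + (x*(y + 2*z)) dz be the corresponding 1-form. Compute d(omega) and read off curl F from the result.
d(omega) = (x - y) dy ∧ dz + (-y - 2*z) dz ∧ dx + (-2*y) dx ∧ dy; curl F = (x - y, -y - 2*z, -2*y)

d omega = sum_{i<j} (∂f_j/∂x_i - ∂f_i/∂x_j) dx_i ∧ dx_j. Under the identification (dy ∧ dz, dz ∧ dx, dx ∧ dy) ↔ (e_x, e_y, e_z), the coefficients are exactly the components of curl F. Compute:
  ∂R/∂y - ∂Q/∂z = (x) - (y) = x - y
  ∂P/∂z - ∂R/∂x = (0) - (y + 2*z) = -y - 2*z
  ∂Q/∂x - ∂P/∂y = (0) - (2*y) = -2*y.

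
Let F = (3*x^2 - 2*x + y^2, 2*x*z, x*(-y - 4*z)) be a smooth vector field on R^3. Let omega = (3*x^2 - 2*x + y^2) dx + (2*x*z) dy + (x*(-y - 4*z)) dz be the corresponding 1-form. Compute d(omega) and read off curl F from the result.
d(omega) = (-3*x) dy ∧ dz + (y + 4*z) dz ∧ dx + (-2*y + 2*z) dx ∧ dy; curl F = (-3*x, y + 4*z, -2*y + 2*z)

d omega = sum_{i<j} (∂f_j/∂x_i - ∂f_i/∂x_j) dx_i ∧ dx_j. Under the identification (dy ∧ dz, dz ∧ dx, dx ∧ dy) ↔ (e_x, e_y, e_z), the coefficients are exactly the components of curl F. Compute:
  ∂R/∂y - ∂Q/∂z = (-x) - (2*x) = -3*x
  ∂P/∂z - ∂R/∂x = (0) - (-y - 4*z) = y + 4*z
  ∂Q/∂x - ∂P/∂y = (2*z) - (2*y) = -2*y + 2*z.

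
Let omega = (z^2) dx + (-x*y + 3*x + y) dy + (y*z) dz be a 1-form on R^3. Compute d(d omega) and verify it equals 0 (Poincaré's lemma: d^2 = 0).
d(d omega) = 0

Step 1: d omega = sum_{i<j} (∂f_j/∂x_i - ∂f_i/∂x_j) dx_i ∧ dx_j:
  coeff of dx ∧ dy: 3 - y
  coeff of dx ∧ dz: -2*z
  coeff of dy ∧ dz: z
Step 2: Apply d again to each 2-form coefficient. The only possible 3-form in R^3 is dx ∧ dy ∧ dz, with coefficient
  ∂(coeff of dy∧dz)/∂x - ∂(coeff of dx∧dz)/∂y + ∂(coeff of dx∧dy)/∂z
  = ∂/∂x (z) - ∂/∂y (-2*z) + ∂/∂z (3 - y).
Each of these terms simplifies to sums of mixed partials that cancel in pairs. The result is 0 (by equality of mixed partials for smooth functions — Schwarz / Clairaut).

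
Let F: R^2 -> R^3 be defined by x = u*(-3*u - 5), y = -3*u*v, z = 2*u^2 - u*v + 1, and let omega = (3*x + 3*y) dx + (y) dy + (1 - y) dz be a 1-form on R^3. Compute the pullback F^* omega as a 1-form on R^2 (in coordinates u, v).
F^* omega = (54*u^3 + 66*u^2*v + 135*u^2 + 6*u*v^2 + 45*u*v + 79*u - v) du + (u*(6*u*v - 1)) dv

Using F^*(f dg) = (f ∘ F) d(g ∘ F), substitute each coordinate x_i by F_i(u, v) in f_i, and replace dx_i by d F_i = (∂F_i/∂u) du + (∂F_i/∂v) dv.
  For the x component: f_1(F) = 3*u*(-3*u - 3*v - 5); d F_1 = (-6*u - 5) du + (0) dv
  For the y component: f_2(F) = -3*u*v; d F_2 = (-3*v) du + (-3*u) dv
  For the z component: f_3(F) = 3*u*v + 1; d F_3 = (4*u - v) du + (-u) dv
Combining and collecting du, dv coefficients:
  coeff of du: 54*u^3 + 66*u^2*v + 135*u^2 + 6*u*v^2 + 45*u*v + 79*u - v
  coeff of dv: u*(6*u*v - 1)
F^* omega = (54*u^3 + 66*u^2*v + 135*u^2 + 6*u*v^2 + 45*u*v + 79*u - v) du + (u*(6*u*v - 1)) dv.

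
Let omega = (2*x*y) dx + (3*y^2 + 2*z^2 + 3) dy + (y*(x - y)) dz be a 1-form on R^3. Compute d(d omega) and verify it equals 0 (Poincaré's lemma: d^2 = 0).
d(d omega) = 0

Step 1: d omega = sum_{i<j} (∂f_j/∂x_i - ∂f_i/∂x_j) dx_i ∧ dx_j:
  coeff of dx ∧ dy: -2*x
  coeff of dx ∧ dz: y
  coeff of dy ∧ dz: x - 2*y - 4*z
Step 2: Apply d again to each 2-form coefficient. The only possible 3-form in R^3 is dx ∧ dy ∧ dz, with coefficient
  ∂(coeff of dy∧dz)/∂x - ∂(coeff of dx∧dz)/∂y + ∂(coeff of dx∧dy)/∂z
  = ∂/∂x (x - 2*y - 4*z) - ∂/∂y (y) + ∂/∂z (-2*x).
Each of these terms simplifies to sums of mixed partials that cancel in pairs. The result is 0 (by equality of mixed partials for smooth functions — Schwarz / Clairaut).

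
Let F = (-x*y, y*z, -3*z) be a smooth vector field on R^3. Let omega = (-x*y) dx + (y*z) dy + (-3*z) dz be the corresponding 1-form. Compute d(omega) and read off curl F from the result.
d(omega) = (-y) dy ∧ dz + (0) dz ∧ dx + (x) dx ∧ dy; curl F = (-y, 0, x)

d omega = sum_{i<j} (∂f_j/∂x_i - ∂f_i/∂x_j) dx_i ∧ dx_j. Under the identification (dy ∧ dz, dz ∧ dx, dx ∧ dy) ↔ (e_x, e_y, e_z), the coefficients are exactly the components of curl F. Compute:
  ∂R/∂y - ∂Q/∂z = (0) - (y) = -y
  ∂P/∂z - ∂R/∂x = (0) - (0) = 0
  ∂Q/∂x - ∂P/∂y = (0) - (-x) = x.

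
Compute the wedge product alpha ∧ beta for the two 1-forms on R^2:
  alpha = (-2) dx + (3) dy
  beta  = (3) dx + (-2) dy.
alpha ∧ beta = (-5) dx ∧ dy

Distribute the wedge, using dx_i ∧ dx_j = -dx_j ∧ dx_i and dx_i ∧ dx_i = 0. For each pair (i, j) with i < j, the coefficient of dx_i ∧ dx_j in alpha ∧ beta is (alpha_i * beta_j - alpha_j * beta_i). Collecting: alpha ∧ beta = (-5) dx ∧ dy.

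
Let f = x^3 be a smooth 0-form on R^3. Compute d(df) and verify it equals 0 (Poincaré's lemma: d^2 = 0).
d(df) = 0

Step 1: df = sum_i (∂f/∂x_i) dx_i = (3*x^2) dx + (0) dy + (0) dz.
Step 2: Apply d again. Using the 1-form formula, the coefficient of dx ∧ dy in d(df) is ∂^2 f/∂x ∂y - ∂^2 f/∂y ∂x = (0) - (0) = 0 (equality of mixed partials for smooth f).
Similarly for dx ∧ dz and dy ∧ dz — all coefficients vanish. So d(df) = 0.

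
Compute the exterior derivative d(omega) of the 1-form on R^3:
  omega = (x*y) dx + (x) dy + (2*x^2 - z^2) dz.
d(omega) = (1 - x) dx ∧ dy + (4*x) dx ∧ dz

For a 1-form omega = sum_i f_i dx_i, the exterior derivative is
  d(omega) = sum_{i < j} (∂f_j/∂x_i - ∂f_i/∂x_j) dx_i ∧ dx_j.
  coefficient of dx ∧ dy: ∂f_2/∂x - ∂f_1/∂y = ∂(x)/∂x - ∂(x*y)/∂y = 1 - x
  coefficient of dx ∧ dz: ∂f_3/∂x - ∂f_1/∂z = ∂(2*x^2 - z^2)/∂x - ∂(x*y)/∂z = 4*x
Assembling: d(omega) = (1 - x) dx ∧ dy + (4*x) dx ∧ dz.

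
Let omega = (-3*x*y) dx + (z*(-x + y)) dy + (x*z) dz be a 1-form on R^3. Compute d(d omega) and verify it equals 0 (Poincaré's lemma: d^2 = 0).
d(d omega) = 0

Step 1: d omega = sum_{i<j} (∂f_j/∂x_i - ∂f_i/∂x_j) dx_i ∧ dx_j:
  coeff of dx ∧ dy: 3*x - z
  coeff of dx ∧ dz: z
  coeff of dy ∧ dz: x - y
Step 2: Apply d again to each 2-form coefficient. The only possible 3-form in R^3 is dx ∧ dy ∧ dz, with coefficient
  ∂(coeff of dy∧dz)/∂x - ∂(coeff of dx∧dz)/∂y + ∂(coeff of dx∧dy)/∂z
  = ∂/∂x (x - y) - ∂/∂y (z) + ∂/∂z (3*x - z).
Each of these terms simplifies to sums of mixed partials that cancel in pairs. The result is 0 (by equality of mixed partials for smooth functions — Schwarz / Clairaut).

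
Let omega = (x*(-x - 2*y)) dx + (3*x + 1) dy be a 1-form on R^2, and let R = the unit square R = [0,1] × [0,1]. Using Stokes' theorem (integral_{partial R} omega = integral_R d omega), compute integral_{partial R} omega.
integral_(partial R) omega = 4

Stokes: integral_partial_R omega = integral_R d omega with d omega = (∂Q/∂x - ∂P/∂y) dx ∧ dy.
  ∂Q/∂x = 3
  ∂P/∂y = -2*x
  integrand = ∂Q/∂x - ∂P/∂y = 2*x + 3.
Integrating over R: integral_0^1 integral_0^1 (2*x + 3) dx dy = 4.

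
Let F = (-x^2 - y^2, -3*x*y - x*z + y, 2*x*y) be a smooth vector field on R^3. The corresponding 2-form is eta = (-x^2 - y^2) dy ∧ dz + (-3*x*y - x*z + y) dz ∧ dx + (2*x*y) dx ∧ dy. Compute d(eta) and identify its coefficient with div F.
d(eta) = (1 - 5*x) dx ∧ dy ∧ dz; div F = 1 - 5*x

For a 2-form in R^3 of the form above, applying d gives a 3-form with coefficient ∂P/∂x + ∂Q/∂y + ∂R/∂z:
  ∂P/∂x = -2*x
  ∂Q/∂y = 1 - 3*x
  ∂R/∂z = 0
Sum = 1 - 5*x, which is exactly div F.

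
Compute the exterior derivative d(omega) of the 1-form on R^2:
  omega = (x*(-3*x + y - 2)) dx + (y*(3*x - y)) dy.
d(omega) = (-x + 3*y) dx ∧ dy

For a 1-form omega = sum_i f_i dx_i, the exterior derivative is
  d(omega) = sum_{i < j} (∂f_j/∂x_i - ∂f_i/∂x_j) dx_i ∧ dx_j.
  coefficient of dx ∧ dy: ∂f_2/∂x - ∂f_1/∂y = ∂(y*(3*x - y))/∂x - ∂(x*(-3*x + y - 2))/∂y = -x + 3*y
Assembling: d(omega) = (-x + 3*y) dx ∧ dy.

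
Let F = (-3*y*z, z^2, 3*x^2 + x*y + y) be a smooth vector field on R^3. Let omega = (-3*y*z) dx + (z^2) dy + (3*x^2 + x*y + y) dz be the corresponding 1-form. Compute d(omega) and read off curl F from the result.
d(omega) = (x - 2*z + 1) dy ∧ dz + (-6*x - 4*y) dz ∧ dx + (3*z) dx ∧ dy; curl F = (x - 2*z + 1, -6*x - 4*y, 3*z)

d omega = sum_{i<j} (∂f_j/∂x_i - ∂f_i/∂x_j) dx_i ∧ dx_j. Under the identification (dy ∧ dz, dz ∧ dx, dx ∧ dy) ↔ (e_x, e_y, e_z), the coefficients are exactly the components of curl F. Compute:
  ∂R/∂y - ∂Q/∂z = (x + 1) - (2*z) = x - 2*z + 1
  ∂P/∂z - ∂R/∂x = (-3*y) - (6*x + y) = -6*x - 4*y
  ∂Q/∂x - ∂P/∂y = (0) - (-3*z) = 3*z.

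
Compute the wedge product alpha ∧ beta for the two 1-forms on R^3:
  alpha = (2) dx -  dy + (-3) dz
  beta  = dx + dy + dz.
alpha ∧ beta = (3) dx ∧ dy + (5) dx ∧ dz + (2) dy ∧ dz

Distribute the wedge, using dx_i ∧ dx_j = -dx_j ∧ dx_i and dx_i ∧ dx_i = 0. For each pair (i, j) with i < j, the coefficient of dx_i ∧ dx_j in alpha ∧ beta is (alpha_i * beta_j - alpha_j * beta_i). Collecting: alpha ∧ beta = (3) dx ∧ dy + (5) dx ∧ dz + (2) dy ∧ dz.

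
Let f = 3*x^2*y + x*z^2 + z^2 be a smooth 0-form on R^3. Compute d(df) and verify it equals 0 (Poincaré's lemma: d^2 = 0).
d(df) = 0

Step 1: df = sum_i (∂f/∂x_i) dx_i = (6*x*y + z^2) dx + (3*x^2) dy + (2*z*(x + 1)) dz.
Step 2: Apply d again. Using the 1-form formula, the coefficient of dx ∧ dy in d(df) is ∂^2 f/∂x ∂y - ∂^2 f/∂y ∂x = (6*x) - (6*x) = 0 (equality of mixed partials for smooth f).
Similarly for dx ∧ dz and dy ∧ dz — all coefficients vanish. So d(df) = 0.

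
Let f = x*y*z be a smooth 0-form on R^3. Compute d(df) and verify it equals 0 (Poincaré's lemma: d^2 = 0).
d(df) = 0

Step 1: df = sum_i (∂f/∂x_i) dx_i = (y*z) dx + (x*z) dy + (x*y) dz.
Step 2: Apply d again. Using the 1-form formula, the coefficient of dx ∧ dy in d(df) is ∂^2 f/∂x ∂y - ∂^2 f/∂y ∂x = (z) - (z) = 0 (equality of mixed partials for smooth f).
Similarly for dx ∧ dz and dy ∧ dz — all coefficients vanish. So d(df) = 0.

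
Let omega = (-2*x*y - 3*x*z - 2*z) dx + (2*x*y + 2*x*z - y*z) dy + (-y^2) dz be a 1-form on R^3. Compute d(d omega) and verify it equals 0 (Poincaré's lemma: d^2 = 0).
d(d omega) = 0

Step 1: d omega = sum_{i<j} (∂f_j/∂x_i - ∂f_i/∂x_j) dx_i ∧ dx_j:
  coeff of dx ∧ dy: 2*x + 2*y + 2*z
  coeff of dx ∧ dz: 3*x + 2
  coeff of dy ∧ dz: -2*x - y
Step 2: Apply d again to each 2-form coefficient. The only possible 3-form in R^3 is dx ∧ dy ∧ dz, with coefficient
  ∂(coeff of dy∧dz)/∂x - ∂(coeff of dx∧dz)/∂y + ∂(coeff of dx∧dy)/∂z
  = ∂/∂x (-2*x - y) - ∂/∂y (3*x + 2) + ∂/∂z (2*x + 2*y + 2*z).
Each of these terms simplifies to sums of mixed partials that cancel in pairs. The result is 0 (by equality of mixed partials for smooth functions — Schwarz / Clairaut).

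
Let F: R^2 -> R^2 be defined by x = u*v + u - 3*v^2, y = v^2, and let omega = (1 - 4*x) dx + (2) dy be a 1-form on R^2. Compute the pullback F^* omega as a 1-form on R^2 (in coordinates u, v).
F^* omega = (-4*u*v^2 - 8*u*v - 4*u + 12*v^3 + 12*v^2 + v + 1) du + (-4*u^2*v - 4*u^2 + 36*u*v^2 + 24*u*v + u - 72*v^3 - 2*v) dv

Using F^*(f dg) = (f ∘ F) d(g ∘ F), substitute each coordinate x_i by F_i(u, v) in f_i, and replace dx_i by d F_i = (∂F_i/∂u) du + (∂F_i/∂v) dv.
  For the x component: f_1(F) = -4*u*v - 4*u + 12*v^2 + 1; d F_1 = (v + 1) du + (u - 6*v) dv
  For the y component: f_2(F) = 2; d F_2 = (0) du + (2*v) dv
Combining and collecting du, dv coefficients:
  coeff of du: -4*u*v^2 - 8*u*v - 4*u + 12*v^3 + 12*v^2 + v + 1
  coeff of dv: -4*u^2*v - 4*u^2 + 36*u*v^2 + 24*u*v + u - 72*v^3 - 2*v
F^* omega = (-4*u*v^2 - 8*u*v - 4*u + 12*v^3 + 12*v^2 + v + 1) du + (-4*u^2*v - 4*u^2 + 36*u*v^2 + 24*u*v + u - 72*v^3 - 2*v) dv.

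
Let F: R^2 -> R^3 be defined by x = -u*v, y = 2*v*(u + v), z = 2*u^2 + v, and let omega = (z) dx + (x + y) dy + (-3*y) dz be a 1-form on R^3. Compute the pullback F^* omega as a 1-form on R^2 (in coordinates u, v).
F^* omega = (v*(-26*u^2 - 22*u*v + 4*v^2 - v)) du + (-2*u^3 + 2*u^2*v + 8*u*v^2 - 7*u*v + 8*v^3 - 6*v^2) dv

Using F^*(f dg) = (f ∘ F) d(g ∘ F), substitute each coordinate x_i by F_i(u, v) in f_i, and replace dx_i by d F_i = (∂F_i/∂u) du + (∂F_i/∂v) dv.
  For the x component: f_1(F) = 2*u^2 + v; d F_1 = (-v) du + (-u) dv
  For the y component: f_2(F) = v*(u + 2*v); d F_2 = (2*v) du + (2*u + 4*v) dv
  For the z component: f_3(F) = 6*v*(-u - v); d F_3 = (4*u) du + (1) dv
Combining and collecting du, dv coefficients:
  coeff of du: v*(-26*u^2 - 22*u*v + 4*v^2 - v)
  coeff of dv: -2*u^3 + 2*u^2*v + 8*u*v^2 - 7*u*v + 8*v^3 - 6*v^2
F^* omega = (v*(-26*u^2 - 22*u*v + 4*v^2 - v)) du + (-2*u^3 + 2*u^2*v + 8*u*v^2 - 7*u*v + 8*v^3 - 6*v^2) dv.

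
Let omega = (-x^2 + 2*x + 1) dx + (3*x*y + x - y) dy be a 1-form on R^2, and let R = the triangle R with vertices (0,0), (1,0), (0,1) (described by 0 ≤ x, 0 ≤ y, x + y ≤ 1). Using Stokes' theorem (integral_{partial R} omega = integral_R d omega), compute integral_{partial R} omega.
integral_(partial R) omega = 1

Stokes: integral_partial_R omega = integral_R d omega with d omega = (∂Q/∂x - ∂P/∂y) dx ∧ dy.
  ∂Q/∂x = 3*y + 1
  ∂P/∂y = 0
  integrand = ∂Q/∂x - ∂P/∂y = 3*y + 1.
Integrating over R: integral_0^1 integral_0^{1-x} (3*y + 1) dy dx = 1.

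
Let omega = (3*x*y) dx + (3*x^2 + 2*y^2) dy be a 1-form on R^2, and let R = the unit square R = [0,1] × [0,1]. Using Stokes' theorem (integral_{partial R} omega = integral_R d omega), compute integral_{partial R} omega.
integral_(partial R) omega = 3/2

Stokes: integral_partial_R omega = integral_R d omega with d omega = (∂Q/∂x - ∂P/∂y) dx ∧ dy.
  ∂Q/∂x = 6*x
  ∂P/∂y = 3*x
  integrand = ∂Q/∂x - ∂P/∂y = 3*x.
Integrating over R: integral_0^1 integral_0^1 (3*x) dx dy = 3/2.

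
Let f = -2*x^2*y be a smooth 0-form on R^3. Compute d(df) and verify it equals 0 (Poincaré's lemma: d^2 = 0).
d(df) = 0

Step 1: df = sum_i (∂f/∂x_i) dx_i = (-4*x*y) dx + (-2*x^2) dy + (0) dz.
Step 2: Apply d again. Using the 1-form formula, the coefficient of dx ∧ dy in d(df) is ∂^2 f/∂x ∂y - ∂^2 f/∂y ∂x = (-4*x) - (-4*x) = 0 (equality of mixed partials for smooth f).
Similarly for dx ∧ dz and dy ∧ dz — all coefficients vanish. So d(df) = 0.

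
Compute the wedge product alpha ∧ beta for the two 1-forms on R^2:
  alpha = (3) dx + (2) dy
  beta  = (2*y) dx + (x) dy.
alpha ∧ beta = (3*x - 4*y) dx ∧ dy

Distribute the wedge, using dx_i ∧ dx_j = -dx_j ∧ dx_i and dx_i ∧ dx_i = 0. For each pair (i, j) with i < j, the coefficient of dx_i ∧ dx_j in alpha ∧ beta is (alpha_i * beta_j - alpha_j * beta_i). Collecting: alpha ∧ beta = (3*x - 4*y) dx ∧ dy.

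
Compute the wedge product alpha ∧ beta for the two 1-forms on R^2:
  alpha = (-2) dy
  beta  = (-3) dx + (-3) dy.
alpha ∧ beta = (-6) dx ∧ dy

Distribute the wedge, using dx_i ∧ dx_j = -dx_j ∧ dx_i and dx_i ∧ dx_i = 0. For each pair (i, j) with i < j, the coefficient of dx_i ∧ dx_j in alpha ∧ beta is (alpha_i * beta_j - alpha_j * beta_i). Collecting: alpha ∧ beta = (-6) dx ∧ dy.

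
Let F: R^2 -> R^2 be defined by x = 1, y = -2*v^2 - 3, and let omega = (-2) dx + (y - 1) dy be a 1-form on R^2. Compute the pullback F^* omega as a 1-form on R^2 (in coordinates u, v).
F^* omega = (8*v*(v^2 + 2)) dv

Using F^*(f dg) = (f ∘ F) d(g ∘ F), substitute each coordinate x_i by F_i(u, v) in f_i, and replace dx_i by d F_i = (∂F_i/∂u) du + (∂F_i/∂v) dv.
  For the x component: f_1(F) = -2; d F_1 = (0) du + (0) dv
  For the y component: f_2(F) = -2*v^2 - 4; d F_2 = (0) du + (-4*v) dv
Combining and collecting du, dv coefficients:
  coeff of du: 0
  coeff of dv: 8*v*(v^2 + 2)
F^* omega = (8*v*(v^2 + 2)) dv.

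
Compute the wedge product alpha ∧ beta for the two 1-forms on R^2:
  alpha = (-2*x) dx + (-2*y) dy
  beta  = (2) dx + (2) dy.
alpha ∧ beta = (-4*x + 4*y) dx ∧ dy

Distribute the wedge, using dx_i ∧ dx_j = -dx_j ∧ dx_i and dx_i ∧ dx_i = 0. For each pair (i, j) with i < j, the coefficient of dx_i ∧ dx_j in alpha ∧ beta is (alpha_i * beta_j - alpha_j * beta_i). Collecting: alpha ∧ beta = (-4*x + 4*y) dx ∧ dy.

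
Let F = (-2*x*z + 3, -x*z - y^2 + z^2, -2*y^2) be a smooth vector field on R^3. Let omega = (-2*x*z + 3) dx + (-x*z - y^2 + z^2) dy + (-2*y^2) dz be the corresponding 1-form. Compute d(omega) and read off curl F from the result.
d(omega) = (x - 4*y - 2*z) dy ∧ dz + (-2*x) dz ∧ dx + (-z) dx ∧ dy; curl F = (x - 4*y - 2*z, -2*x, -z)

d omega = sum_{i<j} (∂f_j/∂x_i - ∂f_i/∂x_j) dx_i ∧ dx_j. Under the identification (dy ∧ dz, dz ∧ dx, dx ∧ dy) ↔ (e_x, e_y, e_z), the coefficients are exactly the components of curl F. Compute:
  ∂R/∂y - ∂Q/∂z = (-4*y) - (-x + 2*z) = x - 4*y - 2*z
  ∂P/∂z - ∂R/∂x = (-2*x) - (0) = -2*x
  ∂Q/∂x - ∂P/∂y = (-z) - (0) = -z.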